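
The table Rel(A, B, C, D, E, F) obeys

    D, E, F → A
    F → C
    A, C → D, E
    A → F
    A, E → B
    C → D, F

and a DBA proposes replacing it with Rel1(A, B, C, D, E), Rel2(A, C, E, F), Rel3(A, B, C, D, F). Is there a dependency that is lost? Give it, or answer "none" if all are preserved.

none

D, E, F → A: restricted closure across fragments reaches A.
F → C lies within Rel2.
A, C → D, E lies within Rel1.
A → F lies within Rel2.
A, E → B lies within Rel1.
C → D, F lies within Rel3.
Every dependency is enforceable on the fragments, so the decomposition is dependency-preserving.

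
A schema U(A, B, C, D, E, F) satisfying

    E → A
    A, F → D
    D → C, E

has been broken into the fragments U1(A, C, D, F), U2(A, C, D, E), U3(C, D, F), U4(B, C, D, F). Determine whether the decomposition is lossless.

Yes

Chase test. Columns are A, B, C, D, E, F; row i has aⱼ where attribute j ∈ Ui, else bᵢⱼ.
Initial tableau (one row per fragment):
  row 1: a1 b12 a3 a4 b15 a6
  row 2: a1 b22 a3 a4 a5 b26
  row 3: b31 b32 a3 a4 b35 a6
  row 4: b41 a2 a3 a4 b45 a6
Rows 1 and 2 agree on D; apply D→C, E and equate their C, E entries.
Rows 1 and 3 agree on D; apply D→C, E and equate their C, E entries.
Rows 1 and 4 agree on D; apply D→C, E and equate their C, E entries.
Rows 1 and 3 agree on E; apply E→A and equate their A entries.
Rows 1 and 4 agree on E; apply E→A and equate their A entries.
Row 4 is now all distinguished symbols — the join is lossless.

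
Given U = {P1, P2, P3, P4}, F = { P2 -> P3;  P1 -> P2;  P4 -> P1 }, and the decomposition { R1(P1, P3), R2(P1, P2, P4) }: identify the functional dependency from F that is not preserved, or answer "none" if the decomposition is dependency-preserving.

Check P2 → P3: no single fragment contains all of {P2, P3}, and the restricted closure of {P2} across the fragments never reaches {P3}.
P1 → P2 is preserved.
P4 → P1 is preserved.

P2 -> P3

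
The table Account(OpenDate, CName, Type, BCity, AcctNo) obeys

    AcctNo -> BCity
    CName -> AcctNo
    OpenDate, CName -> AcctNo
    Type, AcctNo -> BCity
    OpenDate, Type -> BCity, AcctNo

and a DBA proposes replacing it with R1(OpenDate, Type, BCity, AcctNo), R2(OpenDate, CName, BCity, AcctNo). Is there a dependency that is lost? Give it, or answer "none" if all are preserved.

none

AcctNo → BCity lies within R1.
CName → AcctNo lies within R2.
OpenDate, CName → AcctNo lies within R2.
Type, AcctNo → BCity lies within R1.
OpenDate, Type → BCity, AcctNo lies within R1.
Every dependency is enforceable on the fragments, so the decomposition is dependency-preserving.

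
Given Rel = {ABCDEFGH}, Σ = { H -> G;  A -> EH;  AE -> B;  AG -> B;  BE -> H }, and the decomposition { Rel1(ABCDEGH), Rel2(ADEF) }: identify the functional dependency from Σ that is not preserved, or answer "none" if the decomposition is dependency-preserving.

none

H → G lies within Rel1.
A → EH lies within Rel1.
AE → B lies within Rel1.
AG → B lies within Rel1.
BE → H lies within Rel1.
Every dependency is enforceable on the fragments, so the decomposition is dependency-preserving.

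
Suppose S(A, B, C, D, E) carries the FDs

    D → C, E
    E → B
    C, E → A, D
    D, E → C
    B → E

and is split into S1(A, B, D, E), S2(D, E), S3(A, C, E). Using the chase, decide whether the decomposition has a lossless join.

No

Chase test. Columns are A, B, C, D, E; row i has aⱼ where attribute j ∈ Si, else bᵢⱼ.
Initial tableau (one row per fragment):
  row 1: a1 a2 b13 a4 a5
  row 2: b21 b22 b23 a4 a5
  row 3: a1 b32 a3 b34 a5
Rows 1 and 2 agree on D; apply D→C, E and equate their C, E entries.
Rows 1 and 2 agree on E; apply E→B and equate their B entries.
Rows 1 and 3 agree on E; apply E→B and equate their B entries.
Rows 1 and 2 agree on C, E; apply C, E→A, D and equate their A, D entries.
No row becomes fully distinguished — the join is lossy.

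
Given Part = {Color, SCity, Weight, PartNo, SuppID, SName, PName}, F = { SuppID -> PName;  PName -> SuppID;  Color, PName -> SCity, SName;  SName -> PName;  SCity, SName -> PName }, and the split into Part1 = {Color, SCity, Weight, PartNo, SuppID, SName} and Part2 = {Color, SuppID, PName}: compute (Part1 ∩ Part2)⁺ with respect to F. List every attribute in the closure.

Part1 ∩ Part2 = {Color, SuppID}.
SuppID → PName applies, adding PName
Color, PName → SCity, SName applies, adding SCity, SName
Closure: {Color, SCity, SuppID, SName, PName}.

Color, SCity, SuppID, SName, PName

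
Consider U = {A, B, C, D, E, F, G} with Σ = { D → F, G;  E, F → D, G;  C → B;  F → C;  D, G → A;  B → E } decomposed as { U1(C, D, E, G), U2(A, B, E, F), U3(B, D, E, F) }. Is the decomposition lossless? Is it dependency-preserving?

lossless but not dependency-preserving

Lossless test (chase): Rows 1 and 3 agree on D; apply D→F, G and equate their F, G entries. Rows 1 and 2 agree on E, F; apply E, F→D, G and equate their D, G entries. Rows 1 and 2 agree on F; apply F→C and equate their C entries. Rows 1 and 3 agree on F; apply F→C and equate their C entries. Rows 1 and 2 agree on D, G; apply D, G→A and equate their A entries. Rows 1 and 3 agree on D, G; apply D, G→A and equate their A entries. Rows 1 and 2 agree on C; apply C→B and equate their B entries. Row 1 is now all distinguished symbols — the join is lossless.
Dependency preservation: the restricted closure of {C} across the fragments never reaches {B}, so C → B cannot be enforced without a join — not preserved.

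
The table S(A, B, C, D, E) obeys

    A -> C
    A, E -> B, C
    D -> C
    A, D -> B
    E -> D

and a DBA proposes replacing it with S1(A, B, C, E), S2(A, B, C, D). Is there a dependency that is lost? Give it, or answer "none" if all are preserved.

E -> D

Check E → D: no single fragment contains all of {D, E}, and the restricted closure of {E} across the fragments never reaches {D}.
A → C is preserved.
A, E → B, C is preserved.
D → C is preserved.
A, D → B is preserved.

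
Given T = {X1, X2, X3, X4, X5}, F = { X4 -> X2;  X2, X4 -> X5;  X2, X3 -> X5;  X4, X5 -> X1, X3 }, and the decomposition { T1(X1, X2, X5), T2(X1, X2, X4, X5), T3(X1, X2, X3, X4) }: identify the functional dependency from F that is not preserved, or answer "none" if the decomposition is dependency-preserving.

X2, X3 -> X5

Check X2, X3 → X5: no single fragment contains all of {X2, X3, X5}, and the restricted closure of {X2, X3} across the fragments never reaches {X5}.
X4 → X2 is preserved.
X2, X4 → X5 is preserved.
X4, X5 → X1, X3 is preserved.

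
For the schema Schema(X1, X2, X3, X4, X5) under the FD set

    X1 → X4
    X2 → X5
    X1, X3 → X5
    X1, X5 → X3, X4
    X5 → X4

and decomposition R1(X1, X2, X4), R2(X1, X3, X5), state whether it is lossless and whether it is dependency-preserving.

lossy and not dependency-preserving

Lossless test: (X1)⁺ = {X1, X4}, which is a superkey of neither fragment — lossy.
Dependency preservation: the restricted closure of {X2} across the fragments never reaches {X5}, so X2 → X5 cannot be enforced without a join — not preserved.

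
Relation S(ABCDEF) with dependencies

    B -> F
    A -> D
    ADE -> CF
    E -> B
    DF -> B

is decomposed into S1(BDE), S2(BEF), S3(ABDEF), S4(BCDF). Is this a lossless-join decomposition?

Chase test. Columns are ABCDEF; row i has aⱼ where attribute j ∈ Si, else bᵢⱼ.
Initial tableau (one row per fragment):
  row 1: b11 a2 b13 a4 a5 b16
  row 2: b21 a2 b23 b24 a5 a6
  row 3: a1 a2 b33 a4 a5 a6
  row 4: b41 a2 a3 a4 b45 a6
Rows 1 and 2 agree on B; apply B→F and equate their F entries.
No row becomes fully distinguished — the join is lossy.

No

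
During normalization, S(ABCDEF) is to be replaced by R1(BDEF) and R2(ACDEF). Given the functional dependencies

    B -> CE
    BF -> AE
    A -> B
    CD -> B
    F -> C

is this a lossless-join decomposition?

Yes

Common attributes: R1 ∩ R2 = {DEF}.
Closure of {DEF}: F → C applies, adding C; CD → B applies, adding B; BF → AE applies, adding A. So (DEF)⁺ = {ABCDEF}.
This closure contains every attribute of R1, so R1 ∩ R2 → R1. The join is lossless.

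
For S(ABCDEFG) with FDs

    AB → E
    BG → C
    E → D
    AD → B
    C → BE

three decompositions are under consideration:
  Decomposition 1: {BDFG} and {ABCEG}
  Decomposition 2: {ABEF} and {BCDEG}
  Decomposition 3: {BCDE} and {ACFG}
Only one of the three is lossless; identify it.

Decomposition 1: common = {BG}, closure = {BCDEG} → lossy.
Decomposition 2: common = {BE}, closure = {BDE} → lossy.
Decomposition 3: common = {C}, closure = {BCDE} → lossless.

Decomposition 3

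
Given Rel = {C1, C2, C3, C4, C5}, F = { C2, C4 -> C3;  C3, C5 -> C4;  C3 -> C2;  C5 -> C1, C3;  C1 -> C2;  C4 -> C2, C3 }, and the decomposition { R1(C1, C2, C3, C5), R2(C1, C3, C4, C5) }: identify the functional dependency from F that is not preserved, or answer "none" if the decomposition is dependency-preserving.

none

C2, C4 → C3: restricted closure across fragments reaches C3.
C3, C5 → C4 lies within R2.
C3 → C2 lies within R1.
C5 → C1, C3 lies within R1.
C1 → C2 lies within R1.
C4 → C2, C3: restricted closure across fragments reaches C2, C3.
Every dependency is enforceable on the fragments, so the decomposition is dependency-preserving.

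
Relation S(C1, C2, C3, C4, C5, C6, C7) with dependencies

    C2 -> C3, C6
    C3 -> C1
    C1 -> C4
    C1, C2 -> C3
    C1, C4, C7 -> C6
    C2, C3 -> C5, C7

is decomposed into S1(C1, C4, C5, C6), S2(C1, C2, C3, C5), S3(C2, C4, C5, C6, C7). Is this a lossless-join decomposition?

Yes

Chase test. Columns are C1, C2, C3, C4, C5, C6, C7; row i has aⱼ where attribute j ∈ Si, else bᵢⱼ.
Initial tableau (one row per fragment):
  row 1: a1 b12 b13 a4 a5 a6 b17
  row 2: a1 a2 a3 b24 a5 b26 b27
  row 3: b31 a2 b33 a4 a5 a6 a7
Rows 2 and 3 agree on C2; apply C2→C3, C6 and equate their C3, C6 entries.
Rows 2 and 3 agree on C3; apply C3→C1 and equate their C1 entries.
Rows 1 and 2 agree on C1; apply C1→C4 and equate their C4 entries.
Rows 2 and 3 agree on C2, C3; apply C2, C3→C5, C7 and equate their C5, C7 entries.
Row 2 is now all distinguished symbols — the join is lossless.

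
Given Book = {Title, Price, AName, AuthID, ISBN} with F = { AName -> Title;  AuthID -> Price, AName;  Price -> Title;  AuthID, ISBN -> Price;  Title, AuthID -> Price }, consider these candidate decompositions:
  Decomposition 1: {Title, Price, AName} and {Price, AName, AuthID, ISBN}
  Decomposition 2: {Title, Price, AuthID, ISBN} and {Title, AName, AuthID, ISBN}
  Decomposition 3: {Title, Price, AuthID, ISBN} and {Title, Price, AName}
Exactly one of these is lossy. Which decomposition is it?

Decomposition 3

Decomposition 1: common = {Price, AName}, closure = {Title, Price, AName} → lossless.
Decomposition 2: common = {Title, AuthID, ISBN}, closure = {Title, Price, AName, AuthID, ISBN} → lossless.
Decomposition 3: common = {Title, Price}, closure = {Title, Price} → lossy.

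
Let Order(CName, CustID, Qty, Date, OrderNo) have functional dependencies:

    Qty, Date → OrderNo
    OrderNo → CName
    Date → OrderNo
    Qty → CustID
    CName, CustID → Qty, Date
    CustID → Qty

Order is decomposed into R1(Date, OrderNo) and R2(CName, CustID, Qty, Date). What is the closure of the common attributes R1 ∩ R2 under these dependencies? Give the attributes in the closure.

CName, Date, OrderNo

R1 ∩ R2 = {Date}.
Date → OrderNo applies, adding OrderNo
OrderNo → CName applies, adding CName
Closure: {CName, Date, OrderNo}.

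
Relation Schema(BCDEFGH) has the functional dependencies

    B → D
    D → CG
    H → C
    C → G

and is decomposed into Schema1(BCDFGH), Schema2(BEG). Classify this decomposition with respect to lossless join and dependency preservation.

lossy but dependency-preserving

Lossless test: (BG)⁺ = {BCDG}, which is a superkey of neither fragment — lossy.
Dependency preservation: every FD's attributes lie within a single fragment, so each can be enforced locally — preserved.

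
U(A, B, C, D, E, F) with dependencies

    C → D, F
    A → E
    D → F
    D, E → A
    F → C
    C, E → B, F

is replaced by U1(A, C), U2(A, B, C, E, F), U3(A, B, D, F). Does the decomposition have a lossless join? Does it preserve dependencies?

Lossless test (chase): Rows 1 and 2 agree on C; apply C→D, F and equate their D, F entries. Rows 1 and 2 agree on A; apply A→E and equate their E entries. Rows 1 and 3 agree on A; apply A→E and equate their E entries. Rows 1 and 3 agree on F; apply F→C and equate their C entries. Rows 1 and 2 agree on C, E; apply C, E→B, F and equate their B, F entries. Rows 1 and 3 agree on C; apply C→D, F and equate their D, F entries. Row 1 is now all distinguished symbols — the join is lossless.
Dependency preservation: C → D, F; D, E → A are not contained in any single fragment, but the restricted closure of each left-hand side across the fragments still reaches the right-hand side; the remaining FDs each lie inside some fragment. All dependencies are preserved.

lossless and dependency-preserving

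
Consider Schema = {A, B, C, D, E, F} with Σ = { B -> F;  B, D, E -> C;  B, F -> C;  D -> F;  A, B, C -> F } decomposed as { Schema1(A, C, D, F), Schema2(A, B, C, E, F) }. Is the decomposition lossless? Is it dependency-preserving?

Lossless test: (A, C, F)⁺ = {A, C, F}, which is a superkey of neither fragment — lossy.
Dependency preservation: B, D, E → C is not contained in any single fragment, but the restricted closure of its left-hand side across the fragments still reaches the right-hand side; the remaining FDs each lie inside some fragment. All dependencies are preserved.

lossy but dependency-preserving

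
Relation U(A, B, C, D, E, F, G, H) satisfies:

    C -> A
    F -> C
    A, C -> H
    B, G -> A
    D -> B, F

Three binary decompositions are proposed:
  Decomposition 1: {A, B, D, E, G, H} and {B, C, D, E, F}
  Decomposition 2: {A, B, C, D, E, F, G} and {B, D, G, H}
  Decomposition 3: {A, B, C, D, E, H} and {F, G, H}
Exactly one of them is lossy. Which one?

Decomposition 1: common = {B, D, E}, closure = {A, B, C, D, E, F, H} → lossless.
Decomposition 2: common = {B, D, G}, closure = {A, B, C, D, F, G, H} → lossless.
Decomposition 3: common = {H}, closure = {H} → lossy.

Decomposition 3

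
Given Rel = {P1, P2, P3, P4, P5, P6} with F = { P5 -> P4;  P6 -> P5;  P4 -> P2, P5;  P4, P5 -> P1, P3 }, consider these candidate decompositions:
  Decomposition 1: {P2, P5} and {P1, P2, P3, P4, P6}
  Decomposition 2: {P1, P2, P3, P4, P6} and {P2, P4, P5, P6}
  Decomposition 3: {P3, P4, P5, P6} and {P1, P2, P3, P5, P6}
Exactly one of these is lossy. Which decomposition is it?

Decomposition 1: common = {P2}, closure = {P2} → lossy.
Decomposition 2: common = {P2, P4, P6}, closure = {P1, P2, P3, P4, P5, P6} → lossless.
Decomposition 3: common = {P3, P5, P6}, closure = {P1, P2, P3, P4, P5, P6} → lossless.

Decomposition 1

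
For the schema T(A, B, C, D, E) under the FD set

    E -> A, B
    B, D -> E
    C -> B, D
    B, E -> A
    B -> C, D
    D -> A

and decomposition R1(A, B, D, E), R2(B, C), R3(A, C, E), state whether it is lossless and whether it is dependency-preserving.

Lossless test (chase): Rows 1 and 3 agree on E; apply E→A, B and equate their A, B entries. Rows 2 and 3 agree on C; apply C→B, D and equate their B, D entries. Rows 1 and 2 agree on B; apply B→C, D and equate their C, D entries. Rows 1 and 2 agree on D; apply D→A and equate their A entries. Rows 1 and 2 agree on B, D; apply B, D→E and equate their E entries. Row 1 is now all distinguished symbols — the join is lossless.
Dependency preservation: C → B, D; B → C, D are not contained in any single fragment, but the restricted closure of each left-hand side across the fragments still reaches the right-hand side; the remaining FDs each lie inside some fragment. All dependencies are preserved.

lossless and dependency-preserving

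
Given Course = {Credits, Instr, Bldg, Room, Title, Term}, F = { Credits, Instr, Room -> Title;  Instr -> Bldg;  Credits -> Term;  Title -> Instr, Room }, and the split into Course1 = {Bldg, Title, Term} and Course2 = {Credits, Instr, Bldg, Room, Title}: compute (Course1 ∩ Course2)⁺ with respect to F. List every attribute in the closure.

Instr, Bldg, Room, Title

Course1 ∩ Course2 = {Bldg, Title}.
Title → Instr, Room applies, adding Instr, Room
Closure: {Instr, Bldg, Room, Title}.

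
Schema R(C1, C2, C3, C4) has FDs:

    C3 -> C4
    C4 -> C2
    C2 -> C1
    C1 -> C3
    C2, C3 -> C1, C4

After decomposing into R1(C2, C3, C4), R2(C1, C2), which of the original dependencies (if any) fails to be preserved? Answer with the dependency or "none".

none

C3 → C4 lies within R1.
C4 → C2 lies within R1.
C2 → C1 lies within R2.
C1 → C3: restricted closure across fragments reaches C3.
C2, C3 → C1, C4: restricted closure across fragments reaches C1, C4.
Every dependency is enforceable on the fragments, so the decomposition is dependency-preserving.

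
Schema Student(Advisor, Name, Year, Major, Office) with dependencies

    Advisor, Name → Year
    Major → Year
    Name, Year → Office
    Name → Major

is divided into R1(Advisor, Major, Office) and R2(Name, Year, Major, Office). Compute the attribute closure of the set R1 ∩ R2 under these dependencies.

R1 ∩ R2 = {Major, Office}.
Major → Year applies, adding Year
Closure: {Year, Major, Office}.

Year, Major, Office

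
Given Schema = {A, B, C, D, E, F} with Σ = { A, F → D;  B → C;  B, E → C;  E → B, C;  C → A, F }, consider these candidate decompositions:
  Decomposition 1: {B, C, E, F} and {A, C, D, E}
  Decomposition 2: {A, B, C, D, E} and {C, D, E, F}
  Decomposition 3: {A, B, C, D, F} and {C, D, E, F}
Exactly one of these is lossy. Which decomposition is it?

Decomposition 3

Decomposition 1: common = {C, E}, closure = {A, B, C, D, E, F} → lossless.
Decomposition 2: common = {C, D, E}, closure = {A, B, C, D, E, F} → lossless.
Decomposition 3: common = {C, D, F}, closure = {A, C, D, F} → lossy.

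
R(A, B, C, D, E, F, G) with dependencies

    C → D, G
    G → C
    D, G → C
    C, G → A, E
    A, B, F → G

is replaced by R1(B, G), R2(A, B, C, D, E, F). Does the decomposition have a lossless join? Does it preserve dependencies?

Lossless test: (B)⁺ = {B}, which is a superkey of neither fragment — lossy.
Dependency preservation: the restricted closure of {C} across the fragments never reaches {D, G}, so C → D, G cannot be enforced without a join — not preserved.

lossy and not dependency-preserving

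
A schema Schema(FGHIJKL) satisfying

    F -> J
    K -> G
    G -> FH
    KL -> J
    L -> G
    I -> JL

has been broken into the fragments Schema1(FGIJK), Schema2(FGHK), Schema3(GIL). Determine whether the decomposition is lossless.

Chase test. Columns are FGHIJKL; row i has aⱼ where attribute j ∈ Schemai, else bᵢⱼ.
Initial tableau (one row per fragment):
  row 1: a1 a2 b13 a4 a5 a6 b17
  row 2: a1 a2 a3 b24 b25 a6 b27
  row 3: b31 a2 b33 a4 b35 b36 a7
Rows 1 and 2 agree on F; apply F→J and equate their J entries.
Rows 1 and 2 agree on G; apply G→FH and equate their FH entries.
Rows 1 and 3 agree on G; apply G→FH and equate their FH entries.
Rows 1 and 3 agree on I; apply I→JL and equate their JL entries.
Row 1 is now all distinguished symbols — the join is lossless.

Yes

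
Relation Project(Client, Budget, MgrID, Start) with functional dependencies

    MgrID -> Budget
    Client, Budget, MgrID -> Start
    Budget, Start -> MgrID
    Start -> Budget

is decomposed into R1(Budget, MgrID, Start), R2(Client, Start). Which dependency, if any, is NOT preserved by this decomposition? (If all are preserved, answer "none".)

Check Client, Budget, MgrID → Start: no single fragment contains all of {Client, Budget, MgrID, Start}, and the restricted closure of {Client, Budget, MgrID} across the fragments never reaches {Start}.
MgrID → Budget is preserved.
Budget, Start → MgrID is preserved.
Start → Budget is preserved.

Client, Budget, MgrID -> Start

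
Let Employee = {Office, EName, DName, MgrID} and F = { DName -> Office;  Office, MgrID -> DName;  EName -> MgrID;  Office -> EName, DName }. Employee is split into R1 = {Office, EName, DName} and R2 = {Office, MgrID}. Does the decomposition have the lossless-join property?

Common attributes: R1 ∩ R2 = {Office}.
Closure of {Office}: Office → EName, DName applies, adding EName, DName; EName → MgrID applies, adding MgrID. So (Office)⁺ = {Office, EName, DName, MgrID}.
This closure contains every attribute of R1, so R1 ∩ R2 → R1. The join is lossless.

Yes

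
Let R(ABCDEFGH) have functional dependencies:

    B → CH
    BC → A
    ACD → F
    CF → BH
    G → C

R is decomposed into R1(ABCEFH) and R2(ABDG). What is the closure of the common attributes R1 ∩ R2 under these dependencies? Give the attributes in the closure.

R1 ∩ R2 = {AB}.
B → CH applies, adding CH
Closure: {ABCH}.

ABCH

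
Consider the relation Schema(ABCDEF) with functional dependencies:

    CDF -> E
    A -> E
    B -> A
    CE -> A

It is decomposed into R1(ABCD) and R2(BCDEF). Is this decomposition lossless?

Common attributes: R1 ∩ R2 = {BCD}.
Closure of {BCD}: B → A applies, adding A; A → E applies, adding E. So (BCD)⁺ = {ABCDE}.
This closure contains every attribute of R1, so R1 ∩ R2 → R1. The join is lossless.

Yes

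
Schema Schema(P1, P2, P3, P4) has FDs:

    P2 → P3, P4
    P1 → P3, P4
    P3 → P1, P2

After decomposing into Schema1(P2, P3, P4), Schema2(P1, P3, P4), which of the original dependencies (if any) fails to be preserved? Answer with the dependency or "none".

P2 → P3, P4 lies within Schema1.
P1 → P3, P4 lies within Schema2.
P3 → P1, P2: restricted closure across fragments reaches P1, P2.
Every dependency is enforceable on the fragments, so the decomposition is dependency-preserving.

none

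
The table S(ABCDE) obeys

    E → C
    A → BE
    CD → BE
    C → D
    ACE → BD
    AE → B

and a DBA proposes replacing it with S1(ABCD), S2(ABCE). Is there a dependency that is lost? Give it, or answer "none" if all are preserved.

none

E → C lies within S2.
A → BE lies within S2.
CD → BE: restricted closure across fragments reaches BE.
C → D lies within S1.
ACE → BD: restricted closure across fragments reaches BD.
AE → B lies within S2.
Every dependency is enforceable on the fragments, so the decomposition is dependency-preserving.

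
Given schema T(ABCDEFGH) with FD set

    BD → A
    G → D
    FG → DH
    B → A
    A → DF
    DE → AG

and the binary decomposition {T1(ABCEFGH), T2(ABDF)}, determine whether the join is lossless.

Common attributes: T1 ∩ T2 = {ABF}.
Closure of {ABF}: A → DF applies, adding D. So (ABF)⁺ = {ABDF}.
This closure contains every attribute of T2, so T1 ∩ T2 → T2. The join is lossless.

Yes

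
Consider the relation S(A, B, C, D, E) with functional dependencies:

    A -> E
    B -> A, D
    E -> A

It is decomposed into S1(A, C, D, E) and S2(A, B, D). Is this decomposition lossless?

Common attributes: S1 ∩ S2 = {A, D}.
Closure of {A, D}: A → E applies, adding E. So (A, D)⁺ = {A, D, E}.
The closure contains neither all of S1 = {A, C, D, E} nor all of S2 = {A, B, D}, so the common attributes are not a superkey of either fragment. The join is lossy.

No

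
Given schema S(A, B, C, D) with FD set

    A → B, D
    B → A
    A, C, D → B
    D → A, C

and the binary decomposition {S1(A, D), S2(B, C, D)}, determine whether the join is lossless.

Yes

Common attributes: S1 ∩ S2 = {D}.
Closure of {D}: D → A, C applies, adding A, C; A → B, D applies, adding B. So (D)⁺ = {A, B, C, D}.
This closure contains every attribute of S1, so S1 ∩ S2 → S1. The join is lossless.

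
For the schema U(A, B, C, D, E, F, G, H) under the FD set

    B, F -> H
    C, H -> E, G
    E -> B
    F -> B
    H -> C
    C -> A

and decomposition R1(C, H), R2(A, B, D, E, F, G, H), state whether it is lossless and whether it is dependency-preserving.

Lossless test: (H)⁺ = {A, B, C, E, G, H}, which contains all of one fragment — lossless.
Dependency preservation: the restricted closure of {C} across the fragments never reaches {A}, so C → A cannot be enforced without a join — not preserved.

lossless but not dependency-preserving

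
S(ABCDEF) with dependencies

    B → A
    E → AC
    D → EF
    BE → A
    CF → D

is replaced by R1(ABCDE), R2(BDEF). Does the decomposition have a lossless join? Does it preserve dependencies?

Lossless test: (BDE)⁺ = {ABCDEF}, which contains all of one fragment — lossless.
Dependency preservation: the restricted closure of {CF} across the fragments never reaches {D}, so CF → D cannot be enforced without a join — not preserved.

lossless but not dependency-preserving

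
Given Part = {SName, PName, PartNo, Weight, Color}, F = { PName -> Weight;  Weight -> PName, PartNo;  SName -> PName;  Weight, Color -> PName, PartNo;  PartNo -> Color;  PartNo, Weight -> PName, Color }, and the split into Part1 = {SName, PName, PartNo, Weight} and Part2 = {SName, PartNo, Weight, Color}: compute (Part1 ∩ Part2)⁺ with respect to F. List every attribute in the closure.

Part1 ∩ Part2 = {SName, PartNo, Weight}.
Weight → PName, PartNo applies, adding PName
PartNo → Color applies, adding Color
Closure: {SName, PName, PartNo, Weight, Color}.

SName, PName, PartNo, Weight, Color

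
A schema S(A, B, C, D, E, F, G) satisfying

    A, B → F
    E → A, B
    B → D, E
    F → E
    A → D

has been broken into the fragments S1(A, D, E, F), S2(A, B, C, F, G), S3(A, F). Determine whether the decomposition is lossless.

Yes

Chase test. Columns are A, B, C, D, E, F, G; row i has aⱼ where attribute j ∈ Si, else bᵢⱼ.
Initial tableau (one row per fragment):
  row 1: a1 b12 b13 a4 a5 a6 b17
  row 2: a1 a2 a3 b24 b25 a6 a7
  row 3: a1 b32 b33 b34 b35 a6 b37
Rows 1 and 2 agree on F; apply F→E and equate their E entries.
Rows 1 and 3 agree on F; apply F→E and equate their E entries.
Rows 1 and 2 agree on A; apply A→D and equate their D entries.
Rows 1 and 3 agree on A; apply A→D and equate their D entries.
Rows 1 and 2 agree on E; apply E→A, B and equate their A, B entries.
Rows 1 and 3 agree on E; apply E→A, B and equate their A, B entries.
Row 2 is now all distinguished symbols — the join is lossless.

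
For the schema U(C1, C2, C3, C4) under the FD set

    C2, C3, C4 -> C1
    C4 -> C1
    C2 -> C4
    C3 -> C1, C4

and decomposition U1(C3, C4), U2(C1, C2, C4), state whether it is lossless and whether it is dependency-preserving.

lossy but dependency-preserving

Lossless test: (C4)⁺ = {C1, C4}, which is a superkey of neither fragment — lossy.
Dependency preservation: C2, C3, C4 → C1; C3 → C1, C4 are not contained in any single fragment, but the restricted closure of each left-hand side across the fragments still reaches the right-hand side; the remaining FDs each lie inside some fragment. All dependencies are preserved.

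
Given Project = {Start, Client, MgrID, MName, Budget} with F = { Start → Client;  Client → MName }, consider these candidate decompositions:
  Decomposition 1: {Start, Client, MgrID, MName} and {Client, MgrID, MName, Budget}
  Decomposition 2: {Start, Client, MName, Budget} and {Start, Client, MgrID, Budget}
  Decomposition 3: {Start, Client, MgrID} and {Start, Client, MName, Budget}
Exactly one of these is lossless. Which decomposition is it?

Decomposition 1: common = {Client, MgrID, MName}, closure = {Client, MgrID, MName} → lossy.
Decomposition 2: common = {Start, Client, Budget}, closure = {Start, Client, MName, Budget} → lossless.
Decomposition 3: common = {Start, Client}, closure = {Start, Client, MName} → lossy.

Decomposition 2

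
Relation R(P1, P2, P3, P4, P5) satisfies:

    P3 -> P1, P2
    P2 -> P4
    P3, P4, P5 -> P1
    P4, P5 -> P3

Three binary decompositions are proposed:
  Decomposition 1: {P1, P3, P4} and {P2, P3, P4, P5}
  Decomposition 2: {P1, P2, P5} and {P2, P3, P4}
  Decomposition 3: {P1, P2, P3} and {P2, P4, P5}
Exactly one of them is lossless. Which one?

Decomposition 1: common = {P3, P4}, closure = {P1, P2, P3, P4} → lossless.
Decomposition 2: common = {P2}, closure = {P2, P4} → lossy.
Decomposition 3: common = {P2}, closure = {P2, P4} → lossy.

Decomposition 1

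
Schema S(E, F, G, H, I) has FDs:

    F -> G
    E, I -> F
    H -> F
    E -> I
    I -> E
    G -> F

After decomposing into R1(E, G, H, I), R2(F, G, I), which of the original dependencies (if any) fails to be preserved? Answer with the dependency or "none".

none

F → G lies within R2.
E, I → F: restricted closure across fragments reaches F.
H → F: restricted closure across fragments reaches F.
E → I lies within R1.
I → E lies within R1.
G → F lies within R2.
Every dependency is enforceable on the fragments, so the decomposition is dependency-preserving.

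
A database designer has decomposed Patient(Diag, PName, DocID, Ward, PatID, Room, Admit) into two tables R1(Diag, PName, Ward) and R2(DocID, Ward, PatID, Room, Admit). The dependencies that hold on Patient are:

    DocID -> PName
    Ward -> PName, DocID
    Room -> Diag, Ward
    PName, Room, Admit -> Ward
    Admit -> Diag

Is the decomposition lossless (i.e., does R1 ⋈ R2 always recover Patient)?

No

Common attributes: R1 ∩ R2 = {Ward}.
Closure of {Ward}: Ward → PName, DocID applies, adding PName, DocID. So (Ward)⁺ = {PName, DocID, Ward}.
The closure contains neither all of R1 = {Diag, PName, Ward} nor all of R2 = {DocID, Ward, PatID, Room, Admit}, so the common attributes are not a superkey of either fragment. The join is lossy.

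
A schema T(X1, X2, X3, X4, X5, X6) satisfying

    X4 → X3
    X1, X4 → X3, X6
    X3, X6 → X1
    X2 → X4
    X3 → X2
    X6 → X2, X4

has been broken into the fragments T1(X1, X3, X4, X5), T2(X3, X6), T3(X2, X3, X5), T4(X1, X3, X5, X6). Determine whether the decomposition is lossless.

Chase test. Columns are X1, X2, X3, X4, X5, X6; row i has aⱼ where attribute j ∈ Ti, else bᵢⱼ.
Initial tableau (one row per fragment):
  row 1: a1 b12 a3 a4 a5 b16
  row 2: b21 b22 a3 b24 b25 a6
  row 3: b31 a2 a3 b34 a5 b36
  row 4: a1 b42 a3 b44 a5 a6
Rows 2 and 4 agree on X3, X6; apply X3, X6→X1 and equate their X1 entries.
Rows 1 and 2 agree on X3; apply X3→X2 and equate their X2 entries.
Rows 1 and 3 agree on X3; apply X3→X2 and equate their X2 entries.
Rows 1 and 4 agree on X3; apply X3→X2 and equate their X2 entries.
Rows 2 and 4 agree on X6; apply X6→X2, X4 and equate their X2, X4 entries.
Rows 1 and 2 agree on X2; apply X2→X4 and equate their X4 entries.
Rows 1 and 3 agree on X2; apply X2→X4 and equate their X4 entries.
Rows 1 and 2 agree on X1, X4; apply X1, X4→X3, X6 and equate their X3, X6 entries.
Row 1 is now all distinguished symbols — the join is lossless.

Yes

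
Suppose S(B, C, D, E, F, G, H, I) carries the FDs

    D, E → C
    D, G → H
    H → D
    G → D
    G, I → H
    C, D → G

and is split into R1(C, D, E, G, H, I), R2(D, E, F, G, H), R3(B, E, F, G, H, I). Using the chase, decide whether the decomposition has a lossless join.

Chase test. Columns are B, C, D, E, F, G, H, I; row i has aⱼ where attribute j ∈ Ri, else bᵢⱼ.
Initial tableau (one row per fragment):
  row 1: b11 a2 a3 a4 b15 a6 a7 a8
  row 2: b21 b22 a3 a4 a5 a6 a7 b28
  row 3: a1 b32 b33 a4 a5 a6 a7 a8
Rows 1 and 2 agree on D, E; apply D, E→C and equate their C entries.
Rows 1 and 3 agree on H; apply H→D and equate their D entries.
Rows 1 and 3 agree on D, E; apply D, E→C and equate their C entries.
Row 3 is now all distinguished symbols — the join is lossless.

Yes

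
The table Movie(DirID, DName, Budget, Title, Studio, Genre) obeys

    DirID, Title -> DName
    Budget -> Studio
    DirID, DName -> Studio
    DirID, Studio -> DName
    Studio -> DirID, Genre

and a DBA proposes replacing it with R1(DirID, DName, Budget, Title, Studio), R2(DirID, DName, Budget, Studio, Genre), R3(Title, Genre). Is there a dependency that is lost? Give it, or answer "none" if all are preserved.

DirID, Title → DName lies within R1.
Budget → Studio lies within R1.
DirID, DName → Studio lies within R1.
DirID, Studio → DName lies within R1.
Studio → DirID, Genre lies within R2.
Every dependency is enforceable on the fragments, so the decomposition is dependency-preserving.

none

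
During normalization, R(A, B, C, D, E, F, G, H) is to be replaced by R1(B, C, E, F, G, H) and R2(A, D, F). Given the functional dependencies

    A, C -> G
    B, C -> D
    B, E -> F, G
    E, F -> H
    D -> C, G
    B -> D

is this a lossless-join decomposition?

Common attributes: R1 ∩ R2 = {F}.
No dependency enlarges {F}, so (F)⁺ = {F}.
The closure contains neither all of R1 = {B, C, E, F, G, H} nor all of R2 = {A, D, F}, so the common attributes are not a superkey of either fragment. The join is lossy.

No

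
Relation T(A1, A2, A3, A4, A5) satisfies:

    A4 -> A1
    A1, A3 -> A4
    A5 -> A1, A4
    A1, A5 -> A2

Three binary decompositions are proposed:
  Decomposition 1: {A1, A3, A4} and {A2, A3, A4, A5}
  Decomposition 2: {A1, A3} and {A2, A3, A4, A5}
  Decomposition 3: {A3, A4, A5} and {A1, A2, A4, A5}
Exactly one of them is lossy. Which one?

Decomposition 1: common = {A3, A4}, closure = {A1, A3, A4} → lossless.
Decomposition 2: common = {A3}, closure = {A3} → lossy.
Decomposition 3: common = {A4, A5}, closure = {A1, A2, A4, A5} → lossless.

Decomposition 2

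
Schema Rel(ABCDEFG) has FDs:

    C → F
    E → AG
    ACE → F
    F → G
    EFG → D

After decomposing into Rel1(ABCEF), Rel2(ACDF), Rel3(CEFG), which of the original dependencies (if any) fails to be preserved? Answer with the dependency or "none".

Check EFG → D: no single fragment contains all of {DEFG}, and the restricted closure of {EFG} across the fragments never reaches {D}.
C → F is preserved.
E → AG is preserved.
ACE → F is preserved.
F → G is preserved.

EFG → D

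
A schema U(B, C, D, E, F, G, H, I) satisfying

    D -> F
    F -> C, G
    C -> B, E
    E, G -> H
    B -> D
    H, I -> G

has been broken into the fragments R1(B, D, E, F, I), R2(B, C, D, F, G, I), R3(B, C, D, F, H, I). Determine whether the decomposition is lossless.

Yes

Chase test. Columns are B, C, D, E, F, G, H, I; row i has aⱼ where attribute j ∈ Ri, else bᵢⱼ.
Initial tableau (one row per fragment):
  row 1: a1 b12 a3 a4 a5 b16 b17 a8
  row 2: a1 a2 a3 b24 a5 a6 b27 a8
  row 3: a1 a2 a3 b34 a5 b36 a7 a8
Rows 1 and 2 agree on F; apply F→C, G and equate their C, G entries.
Rows 1 and 3 agree on F; apply F→C, G and equate their C, G entries.
Rows 1 and 2 agree on C; apply C→B, E and equate their B, E entries.
Rows 1 and 3 agree on C; apply C→B, E and equate their B, E entries.
Rows 1 and 2 agree on E, G; apply E, G→H and equate their H entries.
Rows 1 and 3 agree on E, G; apply E, G→H and equate their H entries.
Row 1 is now all distinguished symbols — the join is lossless.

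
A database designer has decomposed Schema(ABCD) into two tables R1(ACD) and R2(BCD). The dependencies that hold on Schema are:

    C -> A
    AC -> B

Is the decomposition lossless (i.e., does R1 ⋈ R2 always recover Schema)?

Common attributes: R1 ∩ R2 = {CD}.
Closure of {CD}: C → A applies, adding A; AC → B applies, adding B. So (CD)⁺ = {ABCD}.
This closure contains every attribute of R1, so R1 ∩ R2 → R1. The join is lossless.

Yes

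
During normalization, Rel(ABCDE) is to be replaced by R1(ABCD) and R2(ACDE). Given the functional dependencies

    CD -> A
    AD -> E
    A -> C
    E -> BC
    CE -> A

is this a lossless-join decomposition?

Yes

Common attributes: R1 ∩ R2 = {ACD}.
Closure of {ACD}: AD → E applies, adding E; E → BC applies, adding B. So (ACD)⁺ = {ABCDE}.
This closure contains every attribute of R1, so R1 ∩ R2 → R1. The join is lossless.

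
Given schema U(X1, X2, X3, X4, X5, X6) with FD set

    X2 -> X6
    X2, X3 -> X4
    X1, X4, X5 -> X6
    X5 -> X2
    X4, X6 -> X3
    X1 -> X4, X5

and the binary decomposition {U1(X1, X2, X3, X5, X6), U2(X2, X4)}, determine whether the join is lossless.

No

Common attributes: U1 ∩ U2 = {X2}.
Closure of {X2}: X2 → X6 applies, adding X6. So (X2)⁺ = {X2, X6}.
The closure contains neither all of U1 = {X1, X2, X3, X5, X6} nor all of U2 = {X2, X4}, so the common attributes are not a superkey of either fragment. The join is lossy.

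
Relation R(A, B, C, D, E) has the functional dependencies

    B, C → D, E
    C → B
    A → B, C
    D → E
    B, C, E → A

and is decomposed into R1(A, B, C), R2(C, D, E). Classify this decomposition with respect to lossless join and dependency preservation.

lossless and dependency-preserving

Lossless test: (C)⁺ = {A, B, C, D, E}, which contains all of one fragment — lossless.
Dependency preservation: B, C → D, E; B, C, E → A are not contained in any single fragment, but the restricted closure of each left-hand side across the fragments still reaches the right-hand side; the remaining FDs each lie inside some fragment. All dependencies are preserved.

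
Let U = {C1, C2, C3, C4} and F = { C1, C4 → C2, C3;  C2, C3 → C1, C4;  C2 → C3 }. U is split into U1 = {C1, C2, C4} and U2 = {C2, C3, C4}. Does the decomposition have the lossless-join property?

Yes

Common attributes: U1 ∩ U2 = {C2, C4}.
Closure of {C2, C4}: C2 → C3 applies, adding C3; C2, C3 → C1, C4 applies, adding C1. So (C2, C4)⁺ = {C1, C2, C3, C4}.
This closure contains every attribute of U1, so U1 ∩ U2 → U1. The join is lossless.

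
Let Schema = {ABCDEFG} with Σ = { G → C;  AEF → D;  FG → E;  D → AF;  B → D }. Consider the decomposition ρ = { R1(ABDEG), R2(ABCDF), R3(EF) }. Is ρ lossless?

Chase test. Columns are ABCDEFG; row i has aⱼ where attribute j ∈ Ri, else bᵢⱼ.
Initial tableau (one row per fragment):
  row 1: a1 a2 b13 a4 a5 b16 a7
  row 2: a1 a2 a3 a4 b25 a6 b27
  row 3: b31 b32 b33 b34 a5 a6 b37
Rows 1 and 2 agree on D; apply D→AF and equate their AF entries.
No row becomes fully distinguished — the join is lossy.

No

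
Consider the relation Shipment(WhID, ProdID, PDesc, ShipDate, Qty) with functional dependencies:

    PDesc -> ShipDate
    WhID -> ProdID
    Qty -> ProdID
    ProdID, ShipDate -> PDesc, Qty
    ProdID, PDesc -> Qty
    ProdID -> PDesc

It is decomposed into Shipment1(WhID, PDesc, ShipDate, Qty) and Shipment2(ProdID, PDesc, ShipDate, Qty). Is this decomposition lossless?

Yes

Common attributes: Shipment1 ∩ Shipment2 = {PDesc, ShipDate, Qty}.
Closure of {PDesc, ShipDate, Qty}: Qty → ProdID applies, adding ProdID. So (PDesc, ShipDate, Qty)⁺ = {ProdID, PDesc, ShipDate, Qty}.
This closure contains every attribute of Shipment2, so Shipment1 ∩ Shipment2 → Shipment2. The join is lossless.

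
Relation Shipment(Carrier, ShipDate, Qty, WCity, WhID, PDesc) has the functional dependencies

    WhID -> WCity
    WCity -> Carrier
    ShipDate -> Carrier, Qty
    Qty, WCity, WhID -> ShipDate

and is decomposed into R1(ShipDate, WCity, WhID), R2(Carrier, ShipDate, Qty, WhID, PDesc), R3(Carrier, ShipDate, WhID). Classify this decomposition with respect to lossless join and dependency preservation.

Lossless test (chase): Rows 1 and 2 agree on WhID; apply WhID→WCity and equate their WCity entries. Rows 1 and 3 agree on WhID; apply WhID→WCity and equate their WCity entries. Rows 1 and 2 agree on WCity; apply WCity→Carrier and equate their Carrier entries. Rows 1 and 2 agree on ShipDate; apply ShipDate→Carrier, Qty and equate their Carrier, Qty entries. Rows 1 and 3 agree on ShipDate; apply ShipDate→Carrier, Qty and equate their Carrier, Qty entries. Row 2 is now all distinguished symbols — the join is lossless.
Dependency preservation: the restricted closure of {WCity} across the fragments never reaches {Carrier}, so WCity → Carrier cannot be enforced without a join — not preserved.

lossless but not dependency-preserving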